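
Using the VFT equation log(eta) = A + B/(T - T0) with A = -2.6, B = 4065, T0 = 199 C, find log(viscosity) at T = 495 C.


VFT equation: log(eta) = A + B / (T - T0)
  T - T0 = 495 - 199 = 296
  B / (T - T0) = 4065 / 296 = 13.733
  log(eta) = -2.6 + 13.733 = 11.133

11.133


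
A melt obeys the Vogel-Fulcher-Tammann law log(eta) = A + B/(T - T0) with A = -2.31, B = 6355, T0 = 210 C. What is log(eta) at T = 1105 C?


VFT equation: log(eta) = A + B / (T - T0)
  T - T0 = 1105 - 210 = 895
  B / (T - T0) = 6355 / 895 = 7.101
  log(eta) = -2.31 + 7.101 = 4.791

4.791


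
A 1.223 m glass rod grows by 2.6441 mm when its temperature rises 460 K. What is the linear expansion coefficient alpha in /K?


Rearrange dL = alpha * L0 * dT for alpha:
  alpha = dL / (L0 * dT)
  alpha = (2.6441 / 1000) / (1.223 * 460) = 0.0000047 /K = 4.7 x 10^-6 /K

4.7 x 10^-6 /K


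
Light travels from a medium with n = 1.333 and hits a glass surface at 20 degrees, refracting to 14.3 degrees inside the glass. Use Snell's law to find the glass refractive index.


Apply Snell's law: n1 * sin(theta1) = n2 * sin(theta2)
  n2 = n1 * sin(theta1) / sin(theta2)
  sin(20) = 0.34202
  sin(14.3) = 0.246999
  n2 = 1.333 * 0.34202 / 0.246999 = 1.8458

1.8458


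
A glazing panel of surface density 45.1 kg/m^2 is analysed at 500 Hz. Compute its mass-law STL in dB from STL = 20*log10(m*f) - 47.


Mass law: STL = 20 * log10(m * f) - 47
  m * f = 45.1 * 500 = 22550
  log10(22550) = 4.35315
  STL = 20 * 4.35315 - 47 = 87.063 - 47 = 40.1 dB

40.1 dB


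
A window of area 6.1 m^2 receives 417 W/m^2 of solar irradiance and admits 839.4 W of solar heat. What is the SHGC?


Rearrange Q = Area * SHGC * Irradiance:
  SHGC = Q / (Area * Irradiance)
  SHGC = 839.4 / (6.1 * 417) = 0.33

0.33


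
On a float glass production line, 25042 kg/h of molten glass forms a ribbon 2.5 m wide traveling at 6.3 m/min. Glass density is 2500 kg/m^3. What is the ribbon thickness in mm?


Ribbon cross-section from mass balance:
  Volume rate = throughput / density = 25042 / 2500 = 10.0168 m^3/h
  thickness = volume rate / (speed * 60 * width), i.e.
  thickness = throughput / (60 * speed * width * density) * 1000
  thickness = 25042 / (60 * 6.3 * 2.5 * 2500) * 1000 = 10.6 mm

10.6 mm


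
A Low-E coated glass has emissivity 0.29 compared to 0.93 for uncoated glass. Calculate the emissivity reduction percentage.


Percentage reduction = (1 - coated/uncoated) * 100
  Ratio = 0.29 / 0.93 = 0.3118
  Reduction = (1 - 0.3118) * 100 = 68.8%

68.8%


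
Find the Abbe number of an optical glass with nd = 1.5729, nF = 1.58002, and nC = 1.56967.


Abbe number formula: Vd = (nd - 1) / (nF - nC)
  nd - 1 = 1.5729 - 1 = 0.5729
  nF - nC = 1.58002 - 1.56967 = 0.01035
  Vd = 0.5729 / 0.01035 = 55.35

55.35


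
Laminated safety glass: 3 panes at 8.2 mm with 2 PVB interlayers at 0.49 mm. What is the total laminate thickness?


Total thickness = glass contribution + PVB contribution
  Glass: 3 * 8.2 = 24.6 mm
  PVB: 2 * 0.49 = 0.98 mm
  Total = 24.6 + 0.98 = 25.58 mm

25.58 mm


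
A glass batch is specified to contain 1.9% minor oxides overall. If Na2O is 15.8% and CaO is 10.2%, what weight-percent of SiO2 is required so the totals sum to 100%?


Known pieces sum to 100%:
  SiO2 = 100 - (others + Na2O + CaO)
  SiO2 = 100 - (1.9 + 15.8 + 10.2) = 72.1%

72.1%


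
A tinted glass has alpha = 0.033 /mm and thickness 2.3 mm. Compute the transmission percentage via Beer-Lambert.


Beer-Lambert law: T = exp(-alpha * thickness)
  exponent = -0.033 * 2.3 = -0.0759
  T = exp(-0.0759) = 0.9269
  Percentage = 0.9269 * 100 = 92.69%

92.69%


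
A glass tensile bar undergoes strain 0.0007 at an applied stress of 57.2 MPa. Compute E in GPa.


Young's modulus: E = stress / strain
  E = 57.2 MPa / 0.0007 = 81714.29 MPa
Convert to GPa: 81714.29 / 1000 = 81.71 GPa

81.71 GPa


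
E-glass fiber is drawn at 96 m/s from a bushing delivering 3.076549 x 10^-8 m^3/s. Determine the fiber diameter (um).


Cross-sectional area from continuity:
  A = Q / v = 3.076549 x 10^-8 / 96 = 3.204739 x 10^-10 m^2
Diameter from circular cross-section:
  d = sqrt(4A / pi) * 10^6 (m -> um)
  d = sqrt(4 * 3.204739 x 10^-10 / pi) * 10^6 = 20.2 um

20.2 um


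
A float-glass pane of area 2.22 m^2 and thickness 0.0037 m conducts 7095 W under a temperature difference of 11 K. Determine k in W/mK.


Fourier's law rearranged: k = Q * t / (A * dT)
  Numerator = 7095 * 0.0037 = 26.2515
  Denominator = 2.22 * 11 = 24.42
  k = 26.2515 / 24.42 = 1.075 W/mK

1.075 W/mK


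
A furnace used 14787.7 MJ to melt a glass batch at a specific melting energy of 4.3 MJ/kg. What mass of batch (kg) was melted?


Rearrange E = m * s for m:
  m = E / s
  m = 14787.7 / 4.3 = 3439.0 kg

3439.0 kg


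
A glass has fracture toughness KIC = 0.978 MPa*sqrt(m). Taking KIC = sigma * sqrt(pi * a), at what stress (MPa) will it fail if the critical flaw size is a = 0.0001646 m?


Rearrange KIC = sigma * sqrt(pi * a):
  sigma = KIC / sqrt(pi * a)
  sqrt(pi * 0.0001646) = 0.02274
  sigma = 0.978 / 0.02274 = 43.01 MPa

43.01 MPa


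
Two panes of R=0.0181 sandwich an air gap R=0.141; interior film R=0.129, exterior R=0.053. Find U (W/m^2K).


Total thermal resistance (series):
  R_total = R_in + R_glass + R_air + R_glass + R_out
  R_total = 0.129 + 0.0181 + 0.141 + 0.0181 + 0.053 = 0.3592 m^2K/W
U-value = 1 / R_total = 1 / 0.3592 = 2.784 W/m^2K

2.784 W/m^2K


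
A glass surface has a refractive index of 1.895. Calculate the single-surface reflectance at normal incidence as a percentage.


Fresnel reflectance at normal incidence:
  R = ((n - 1)/(n + 1))^2
  (n - 1)/(n + 1) = (1.895 - 1)/(1.895 + 1) = 0.309154
  R = 0.309154^2 = 0.0955762
  R(%) = 0.0955762 * 100 = 9.558%

9.558%


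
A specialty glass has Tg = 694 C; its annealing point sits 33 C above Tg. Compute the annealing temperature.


The annealing temperature is Tg plus the offset:
  T_anneal = 694 + 33 = 727 C

727 C


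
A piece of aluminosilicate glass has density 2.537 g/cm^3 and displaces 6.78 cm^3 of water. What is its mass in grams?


Rearrange rho = m / V:
  m = rho * V
  m = 2.537 * 6.78 = 17.201 g

17.201 g


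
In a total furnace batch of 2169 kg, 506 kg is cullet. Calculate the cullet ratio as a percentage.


Cullet ratio = (cullet mass / total batch mass) * 100
  Ratio = 506 / 2169 * 100 = 23.33%

23.33%


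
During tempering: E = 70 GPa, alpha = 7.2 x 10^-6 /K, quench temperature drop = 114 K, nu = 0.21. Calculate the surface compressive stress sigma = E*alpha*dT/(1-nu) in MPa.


Tempering stress: sigma = E * alpha * dT / (1 - nu)
  E (MPa) = 70 * 1000 = 70000
  Numerator = 70000 * (7.2 x 10^-6) * 114 = 57.456
  Denominator = 1 - 0.21 = 0.79
  sigma = 57.456 / 0.79 = 72.7 MPa

72.7 MPa


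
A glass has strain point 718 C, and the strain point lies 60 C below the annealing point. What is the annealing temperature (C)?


T_anneal = T_strain + gap:
  T_anneal = 718 + 60 = 778 C

778 C


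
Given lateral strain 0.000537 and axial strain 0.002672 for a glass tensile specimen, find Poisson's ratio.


Poisson's ratio: nu = lateral strain / axial strain
  nu = 0.000537 / 0.002672 = 0.201

0.201


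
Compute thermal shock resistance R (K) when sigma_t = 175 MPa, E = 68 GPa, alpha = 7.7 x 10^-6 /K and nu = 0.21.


Thermal shock resistance: R = sigma * (1 - nu) / (E * alpha)
  Numerator = 175 * (1 - 0.21) = 138.25
  Denominator = 68 * 1000 * (7.7 x 10^-6) = 0.5236
  R = 138.25 / 0.5236 = 264.0 K

264.0 K


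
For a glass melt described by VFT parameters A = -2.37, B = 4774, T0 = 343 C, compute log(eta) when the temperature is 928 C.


VFT equation: log(eta) = A + B / (T - T0)
  T - T0 = 928 - 343 = 585
  B / (T - T0) = 4774 / 585 = 8.161
  log(eta) = -2.37 + 8.161 = 5.791

5.791


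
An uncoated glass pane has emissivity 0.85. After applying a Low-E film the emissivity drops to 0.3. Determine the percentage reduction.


Percentage reduction = (1 - coated/uncoated) * 100
  Ratio = 0.3 / 0.85 = 0.3529
  Reduction = (1 - 0.3529) * 100 = 64.7%

64.7%


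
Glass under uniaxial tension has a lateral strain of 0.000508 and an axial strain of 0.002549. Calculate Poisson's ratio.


Poisson's ratio: nu = lateral strain / axial strain
  nu = 0.000508 / 0.002549 = 0.1993

0.1993


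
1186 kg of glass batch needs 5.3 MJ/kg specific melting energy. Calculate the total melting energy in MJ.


Total energy = mass * specific energy
  E = 1186 * 5.3 = 6285.8 MJ

6285.8 MJ


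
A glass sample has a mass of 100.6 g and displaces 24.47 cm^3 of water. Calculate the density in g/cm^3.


Use the definition of density:
  rho = mass / volume
  rho = 100.6 / 24.47 = 4.111 g/cm^3

4.111 g/cm^3


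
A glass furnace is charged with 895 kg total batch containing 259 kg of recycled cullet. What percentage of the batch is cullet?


Cullet ratio = (cullet mass / total batch mass) * 100
  Ratio = 259 / 895 * 100 = 28.94%

28.94%


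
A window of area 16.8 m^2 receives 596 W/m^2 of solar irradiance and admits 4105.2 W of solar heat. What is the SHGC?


Rearrange Q = Area * SHGC * Irradiance:
  SHGC = Q / (Area * Irradiance)
  SHGC = 4105.2 / (16.8 * 596) = 0.41

0.41


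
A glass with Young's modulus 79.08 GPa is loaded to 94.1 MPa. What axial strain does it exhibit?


Rearrange E = sigma / epsilon:
  epsilon = sigma / E
  E (MPa) = 79.08 * 1000 = 79080
  epsilon = 94.1 / 79080 = 0.00119

0.00119


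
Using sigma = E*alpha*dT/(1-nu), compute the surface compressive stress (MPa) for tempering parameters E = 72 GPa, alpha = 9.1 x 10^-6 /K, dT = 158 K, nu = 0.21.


Tempering stress: sigma = E * alpha * dT / (1 - nu)
  E (MPa) = 72 * 1000 = 72000
  Numerator = 72000 * (9.1 x 10^-6) * 158 = 103.5216
  Denominator = 1 - 0.21 = 0.79
  sigma = 103.5216 / 0.79 = 131.0 MPa

131.0 MPa


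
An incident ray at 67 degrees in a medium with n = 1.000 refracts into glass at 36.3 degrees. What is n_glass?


Apply Snell's law: n1 * sin(theta1) = n2 * sin(theta2)
  n2 = n1 * sin(theta1) / sin(theta2)
  sin(67) = 0.920505
  sin(36.3) = 0.592013
  n2 = 1.000 * 0.920505 / 0.592013 = 1.5549

1.5549


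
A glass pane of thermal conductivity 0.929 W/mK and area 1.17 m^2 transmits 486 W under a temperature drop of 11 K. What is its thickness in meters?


Fourier's law: t = k * A * dT / Q
  t = 0.929 * 1.17 * 11 / 486
  t = 11.95623 / 486 = 0.0246 m

0.0246 m


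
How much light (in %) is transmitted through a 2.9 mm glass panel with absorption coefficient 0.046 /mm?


Beer-Lambert law: T = exp(-alpha * thickness)
  exponent = -0.046 * 2.9 = -0.1334
  T = exp(-0.1334) = 0.8751
  Percentage = 0.8751 * 100 = 87.51%

87.51%


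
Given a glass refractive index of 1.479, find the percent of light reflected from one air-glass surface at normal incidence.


Fresnel reflectance at normal incidence:
  R = ((n - 1)/(n + 1))^2
  (n - 1)/(n + 1) = (1.479 - 1)/(1.479 + 1) = 0.193223
  R = 0.193223^2 = 0.0373351
  R(%) = 0.0373351 * 100 = 3.734%

3.734%


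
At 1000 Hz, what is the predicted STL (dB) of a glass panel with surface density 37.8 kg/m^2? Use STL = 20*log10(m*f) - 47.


Mass law: STL = 20 * log10(m * f) - 47
  m * f = 37.8 * 1000 = 37800
  log10(37800) = 4.57749
  STL = 20 * 4.57749 - 47 = 91.5498 - 47 = 44.5 dB

44.5 dB


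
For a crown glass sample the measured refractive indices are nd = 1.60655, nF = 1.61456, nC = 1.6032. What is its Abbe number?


Abbe number formula: Vd = (nd - 1) / (nF - nC)
  nd - 1 = 1.60655 - 1 = 0.60655
  nF - nC = 1.61456 - 1.6032 = 0.01136
  Vd = 0.60655 / 0.01136 = 53.39

53.39


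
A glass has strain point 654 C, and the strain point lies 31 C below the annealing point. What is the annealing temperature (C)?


T_anneal = T_strain + gap:
  T_anneal = 654 + 31 = 685 C

685 C


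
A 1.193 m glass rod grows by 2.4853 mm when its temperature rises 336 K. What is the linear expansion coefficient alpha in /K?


Rearrange dL = alpha * L0 * dT for alpha:
  alpha = dL / (L0 * dT)
  alpha = (2.4853 / 1000) / (1.193 * 336) = 0.0000062 /K = 6.2 x 10^-6 /K

6.2 x 10^-6 /K


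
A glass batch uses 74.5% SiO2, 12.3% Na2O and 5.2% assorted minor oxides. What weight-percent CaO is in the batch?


Pieces sum to 100%:
  CaO = 100 - (SiO2 + Na2O + others)
  CaO = 100 - (74.5 + 12.3 + 5.2) = 8.0%

8.0%


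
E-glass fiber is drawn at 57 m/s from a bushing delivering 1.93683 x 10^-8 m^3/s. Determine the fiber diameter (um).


Cross-sectional area from continuity:
  A = Q / v = 1.93683 x 10^-8 / 57 = 3.397947 x 10^-10 m^2
Diameter from circular cross-section:
  d = sqrt(4A / pi) * 10^6 (m -> um)
  d = sqrt(4 * 3.397947 x 10^-10 / pi) * 10^6 = 20.8 um

20.8 um


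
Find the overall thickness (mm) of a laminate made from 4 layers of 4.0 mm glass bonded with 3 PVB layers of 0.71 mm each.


Total thickness = glass contribution + PVB contribution
  Glass: 4 * 4.0 = 16.0 mm
  PVB: 3 * 0.71 = 2.13 mm
  Total = 16.0 + 2.13 = 18.13 mm

18.13 mm


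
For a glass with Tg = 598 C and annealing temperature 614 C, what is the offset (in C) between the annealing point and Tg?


Offset = T_anneal - Tg:
  offset = 614 - 598 = 16 C

16 C


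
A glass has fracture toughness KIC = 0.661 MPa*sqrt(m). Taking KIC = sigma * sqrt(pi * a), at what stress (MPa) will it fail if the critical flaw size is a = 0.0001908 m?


Rearrange KIC = sigma * sqrt(pi * a):
  sigma = KIC / sqrt(pi * a)
  sqrt(pi * 0.0001908) = 0.024483
  sigma = 0.661 / 0.024483 = 27.0 MPa

27.0 MPa


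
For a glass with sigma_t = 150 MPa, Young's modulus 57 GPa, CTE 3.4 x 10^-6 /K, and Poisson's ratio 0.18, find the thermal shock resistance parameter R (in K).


Thermal shock resistance: R = sigma * (1 - nu) / (E * alpha)
  Numerator = 150 * (1 - 0.18) = 123.0
  Denominator = 57 * 1000 * (3.4 x 10^-6) = 0.1938
  R = 123.0 / 0.1938 = 634.7 K

634.7 K


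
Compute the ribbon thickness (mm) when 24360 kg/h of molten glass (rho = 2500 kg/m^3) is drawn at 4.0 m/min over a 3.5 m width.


Ribbon cross-section from mass balance:
  Volume rate = throughput / density = 24360 / 2500 = 9.744 m^3/h
  thickness = volume rate / (speed * 60 * width), i.e.
  thickness = throughput / (60 * speed * width * density) * 1000
  thickness = 24360 / (60 * 4.0 * 3.5 * 2500) * 1000 = 11.6 mm

11.6 mm


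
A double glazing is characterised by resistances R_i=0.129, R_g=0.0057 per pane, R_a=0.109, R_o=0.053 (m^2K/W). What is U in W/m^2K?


Total thermal resistance (series):
  R_total = R_in + R_glass + R_air + R_glass + R_out
  R_total = 0.129 + 0.0057 + 0.109 + 0.0057 + 0.053 = 0.3024 m^2K/W
U-value = 1 / R_total = 1 / 0.3024 = 3.307 W/m^2K

3.307 W/m^2K


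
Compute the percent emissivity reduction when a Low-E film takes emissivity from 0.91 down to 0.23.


Percentage reduction = (1 - coated/uncoated) * 100
  Ratio = 0.23 / 0.91 = 0.2527
  Reduction = (1 - 0.2527) * 100 = 74.7%

74.7%


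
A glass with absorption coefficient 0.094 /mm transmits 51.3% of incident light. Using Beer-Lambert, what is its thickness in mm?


Rearrange T = exp(-alpha * thickness):
  thickness = -ln(T) / alpha
  T = 51.3/100 = 0.513
  ln(T) = -0.66748
  -ln(T) = 0.66748
  thickness = 0.66748 / 0.094 = 7.1 mm

7.1 mm


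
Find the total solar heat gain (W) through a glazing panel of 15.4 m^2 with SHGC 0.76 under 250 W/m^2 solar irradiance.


Solar heat gain: Q = Area * SHGC * Irradiance
  Q = 15.4 * 0.76 * 250 = 2926 W

2926 W


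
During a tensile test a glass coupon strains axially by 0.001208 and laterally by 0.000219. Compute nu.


Poisson's ratio: nu = lateral strain / axial strain
  nu = 0.000219 / 0.001208 = 0.1813

0.1813


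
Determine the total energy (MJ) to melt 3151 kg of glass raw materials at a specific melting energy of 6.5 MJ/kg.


Total energy = mass * specific energy
  E = 3151 * 6.5 = 20481.5 MJ

20481.5 MJ


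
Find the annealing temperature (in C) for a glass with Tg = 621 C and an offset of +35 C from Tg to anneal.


The annealing temperature is Tg plus the offset:
  T_anneal = 621 + 35 = 656 C

656 C


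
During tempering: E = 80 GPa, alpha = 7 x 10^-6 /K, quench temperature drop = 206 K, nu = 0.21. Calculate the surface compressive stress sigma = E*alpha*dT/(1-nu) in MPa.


Tempering stress: sigma = E * alpha * dT / (1 - nu)
  E (MPa) = 80 * 1000 = 80000
  Numerator = 80000 * (7 x 10^-6) * 206 = 115.36
  Denominator = 1 - 0.21 = 0.79
  sigma = 115.36 / 0.79 = 146.0 MPa

146.0 MPa


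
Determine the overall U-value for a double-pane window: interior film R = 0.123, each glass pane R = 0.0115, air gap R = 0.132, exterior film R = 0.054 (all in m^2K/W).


Total thermal resistance (series):
  R_total = R_in + R_glass + R_air + R_glass + R_out
  R_total = 0.123 + 0.0115 + 0.132 + 0.0115 + 0.054 = 0.332 m^2K/W
U-value = 1 / R_total = 1 / 0.332 = 3.012 W/m^2K

3.012 W/m^2K


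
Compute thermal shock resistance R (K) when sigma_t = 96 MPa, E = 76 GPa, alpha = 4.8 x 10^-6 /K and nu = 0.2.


Thermal shock resistance: R = sigma * (1 - nu) / (E * alpha)
  Numerator = 96 * (1 - 0.2) = 76.8
  Denominator = 76 * 1000 * (4.8 x 10^-6) = 0.3648
  R = 76.8 / 0.3648 = 210.5 K

210.5 K


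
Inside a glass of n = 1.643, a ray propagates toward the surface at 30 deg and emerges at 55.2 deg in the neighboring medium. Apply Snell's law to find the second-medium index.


Apply Snell's law: n1 * sin(theta1) = n2 * sin(theta2)
  n2 = n1 * sin(theta1) / sin(theta2)
  sin(30) = 0.5
  sin(55.2) = 0.821149
  n2 = 1.643 * 0.5 / 0.821149 = 1.0004

1.0004


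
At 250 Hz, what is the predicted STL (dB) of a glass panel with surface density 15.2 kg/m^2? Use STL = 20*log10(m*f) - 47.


Mass law: STL = 20 * log10(m * f) - 47
  m * f = 15.2 * 250 = 3800
  log10(3800) = 3.57978
  STL = 20 * 3.57978 - 47 = 71.5956 - 47 = 24.6 dB

24.6 dB


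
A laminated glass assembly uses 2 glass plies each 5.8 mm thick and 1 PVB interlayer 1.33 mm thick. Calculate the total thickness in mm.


Total thickness = glass contribution + PVB contribution
  Glass: 2 * 5.8 = 11.6 mm
  PVB: 1 * 1.33 = 1.33 mm
  Total = 11.6 + 1.33 = 12.93 mm

12.93 mm


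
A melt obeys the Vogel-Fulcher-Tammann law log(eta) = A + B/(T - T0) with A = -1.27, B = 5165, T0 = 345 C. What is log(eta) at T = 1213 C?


VFT equation: log(eta) = A + B / (T - T0)
  T - T0 = 1213 - 345 = 868
  B / (T - T0) = 5165 / 868 = 5.95
  log(eta) = -1.27 + 5.95 = 4.68

4.68


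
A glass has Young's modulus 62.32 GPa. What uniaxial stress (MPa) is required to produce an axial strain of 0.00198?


Rearrange E = sigma / epsilon:
  sigma = E * epsilon
  E (MPa) = 62.32 * 1000 = 62320
  sigma = 62320 * 0.00198 = 123.39 MPa

123.39 MPa


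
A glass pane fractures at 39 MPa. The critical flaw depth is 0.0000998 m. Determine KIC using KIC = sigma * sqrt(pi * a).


Fracture toughness: KIC = sigma * sqrt(pi * a)
  pi * a = pi * 0.0000998 = 0.000313531
  sqrt(pi * a) = 0.017707
  KIC = 39 * 0.017707 = 0.691 MPa*sqrt(m)

0.691 MPa*sqrt(m)


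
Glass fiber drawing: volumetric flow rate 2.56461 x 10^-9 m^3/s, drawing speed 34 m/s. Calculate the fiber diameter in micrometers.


Cross-sectional area from continuity:
  A = Q / v = 2.56461 x 10^-9 / 34 = 7.542971 x 10^-11 m^2
Diameter from circular cross-section:
  d = sqrt(4A / pi) * 10^6 (m -> um)
  d = sqrt(4 * 7.542971 x 10^-11 / pi) * 10^6 = 9.8 um

9.8 um


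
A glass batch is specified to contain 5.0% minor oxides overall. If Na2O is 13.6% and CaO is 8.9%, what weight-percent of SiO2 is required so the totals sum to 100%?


Known pieces sum to 100%:
  SiO2 = 100 - (others + Na2O + CaO)
  SiO2 = 100 - (5.0 + 13.6 + 8.9) = 72.5%

72.5%


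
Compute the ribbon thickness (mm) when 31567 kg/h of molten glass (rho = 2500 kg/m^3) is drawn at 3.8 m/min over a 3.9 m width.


Ribbon cross-section from mass balance:
  Volume rate = throughput / density = 31567 / 2500 = 12.6268 m^3/h
  thickness = volume rate / (speed * 60 * width), i.e.
  thickness = throughput / (60 * speed * width * density) * 1000
  thickness = 31567 / (60 * 3.8 * 3.9 * 2500) * 1000 = 14.2 mm

14.2 mm


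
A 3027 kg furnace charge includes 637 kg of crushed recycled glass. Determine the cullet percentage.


Cullet ratio = (cullet mass / total batch mass) * 100
  Ratio = 637 / 3027 * 100 = 21.04%

21.04%


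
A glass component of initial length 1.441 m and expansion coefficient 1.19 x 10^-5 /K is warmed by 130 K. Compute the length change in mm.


Thermal expansion formula: dL = alpha * L0 * dT
  dL = (1.19 x 10^-5) * 1.441 * 130 = 0.00222923 m
Convert to mm: 0.00222923 * 1000 = 2.2292 mm

2.2292 mm


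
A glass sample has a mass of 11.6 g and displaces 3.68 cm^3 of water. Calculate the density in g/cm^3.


Use the definition of density:
  rho = mass / volume
  rho = 11.6 / 3.68 = 3.152 g/cm^3

3.152 g/cm^3


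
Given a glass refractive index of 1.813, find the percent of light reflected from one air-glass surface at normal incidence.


Fresnel reflectance at normal incidence:
  R = ((n - 1)/(n + 1))^2
  (n - 1)/(n + 1) = (1.813 - 1)/(1.813 + 1) = 0.289015
  R = 0.289015^2 = 0.0835297
  R(%) = 0.0835297 * 100 = 8.353%

8.353%


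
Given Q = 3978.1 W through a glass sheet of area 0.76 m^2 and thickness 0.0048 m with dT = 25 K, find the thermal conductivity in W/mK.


Fourier's law rearranged: k = Q * t / (A * dT)
  Numerator = 3978.1 * 0.0048 = 19.09488
  Denominator = 0.76 * 25 = 19.0
  k = 19.09488 / 19.0 = 1.005 W/mK

1.005 W/mK


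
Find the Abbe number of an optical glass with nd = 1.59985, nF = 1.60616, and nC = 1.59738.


Abbe number formula: Vd = (nd - 1) / (nF - nC)
  nd - 1 = 1.59985 - 1 = 0.59985
  nF - nC = 1.60616 - 1.59738 = 0.00878
  Vd = 0.59985 / 0.00878 = 68.32

68.32


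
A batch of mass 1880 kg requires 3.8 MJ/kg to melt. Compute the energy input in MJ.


Total energy = mass * specific energy
  E = 1880 * 3.8 = 7144 MJ

7144 MJ


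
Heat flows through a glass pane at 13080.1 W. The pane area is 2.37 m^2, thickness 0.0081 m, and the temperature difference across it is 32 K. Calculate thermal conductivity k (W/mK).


Fourier's law rearranged: k = Q * t / (A * dT)
  Numerator = 13080.1 * 0.0081 = 105.94881
  Denominator = 2.37 * 32 = 75.84
  k = 105.94881 / 75.84 = 1.397 W/mK

1.397 W/mK


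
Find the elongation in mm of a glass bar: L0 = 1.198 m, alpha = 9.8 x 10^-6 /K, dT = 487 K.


Thermal expansion formula: dL = alpha * L0 * dT
  dL = (9.8 x 10^-6) * 1.198 * 487 = 0.00571757 m
Convert to mm: 0.00571757 * 1000 = 5.7176 mm

5.7176 mm


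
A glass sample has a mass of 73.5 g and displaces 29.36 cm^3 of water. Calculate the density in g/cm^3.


Use the definition of density:
  rho = mass / volume
  rho = 73.5 / 29.36 = 2.503 g/cm^3

2.503 g/cm^3


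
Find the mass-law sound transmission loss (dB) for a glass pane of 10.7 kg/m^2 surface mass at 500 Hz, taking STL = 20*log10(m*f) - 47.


Mass law: STL = 20 * log10(m * f) - 47
  m * f = 10.7 * 500 = 5350
  log10(5350) = 3.72835
  STL = 20 * 3.72835 - 47 = 74.567 - 47 = 27.6 dB

27.6 dB


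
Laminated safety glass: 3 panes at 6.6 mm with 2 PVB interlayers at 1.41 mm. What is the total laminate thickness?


Total thickness = glass contribution + PVB contribution
  Glass: 3 * 6.6 = 19.8 mm
  PVB: 2 * 1.41 = 2.82 mm
  Total = 19.8 + 2.82 = 22.62 mm

22.62 mm


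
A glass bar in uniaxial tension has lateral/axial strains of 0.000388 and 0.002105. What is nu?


Poisson's ratio: nu = lateral strain / axial strain
  nu = 0.000388 / 0.002105 = 0.1843

0.1843


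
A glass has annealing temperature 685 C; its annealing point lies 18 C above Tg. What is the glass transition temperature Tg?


Rearrange T_anneal = Tg + offset for Tg:
  Tg = T_anneal - offset = 685 - 18 = 667 C

667 C


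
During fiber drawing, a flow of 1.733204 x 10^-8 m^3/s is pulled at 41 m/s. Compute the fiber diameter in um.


Cross-sectional area from continuity:
  A = Q / v = 1.733204 x 10^-8 / 41 = 4.227327 x 10^-10 m^2
Diameter from circular cross-section:
  d = sqrt(4A / pi) * 10^6 (m -> um)
  d = sqrt(4 * 4.227327 x 10^-10 / pi) * 10^6 = 23.2 um

23.2 um


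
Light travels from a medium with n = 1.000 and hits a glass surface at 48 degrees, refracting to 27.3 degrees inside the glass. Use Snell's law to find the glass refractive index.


Apply Snell's law: n1 * sin(theta1) = n2 * sin(theta2)
  n2 = n1 * sin(theta1) / sin(theta2)
  sin(48) = 0.743145
  sin(27.3) = 0.45865
  n2 = 1.000 * 0.743145 / 0.45865 = 1.6203

1.6203


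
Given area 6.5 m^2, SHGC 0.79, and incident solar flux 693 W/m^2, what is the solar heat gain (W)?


Solar heat gain: Q = Area * SHGC * Irradiance
  Q = 6.5 * 0.79 * 693 = 3558.6 W

3558.6 W


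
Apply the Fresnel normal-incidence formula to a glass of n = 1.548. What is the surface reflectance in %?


Fresnel reflectance at normal incidence:
  R = ((n - 1)/(n + 1))^2
  (n - 1)/(n + 1) = (1.548 - 1)/(1.548 + 1) = 0.215071
  R = 0.215071^2 = 0.0462555
  R(%) = 0.0462555 * 100 = 4.626%

4.626%


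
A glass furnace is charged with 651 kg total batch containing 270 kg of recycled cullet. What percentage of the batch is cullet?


Cullet ratio = (cullet mass / total batch mass) * 100
  Ratio = 270 / 651 * 100 = 41.47%

41.47%


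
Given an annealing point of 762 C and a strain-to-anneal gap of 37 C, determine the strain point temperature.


Strain point = annealing point - difference:
  T_strain = 762 - 37 = 725 C

725 C


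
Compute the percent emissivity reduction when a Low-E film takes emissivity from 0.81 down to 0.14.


Percentage reduction = (1 - coated/uncoated) * 100
  Ratio = 0.14 / 0.81 = 0.1728
  Reduction = (1 - 0.1728) * 100 = 82.7%

82.7%


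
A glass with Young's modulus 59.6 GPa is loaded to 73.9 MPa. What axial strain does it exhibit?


Rearrange E = sigma / epsilon:
  epsilon = sigma / E
  E (MPa) = 59.6 * 1000 = 59600
  epsilon = 73.9 / 59600 = 0.00124

0.00124


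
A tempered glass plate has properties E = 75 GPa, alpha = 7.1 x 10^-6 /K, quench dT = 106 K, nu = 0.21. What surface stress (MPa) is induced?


Tempering stress: sigma = E * alpha * dT / (1 - nu)
  E (MPa) = 75 * 1000 = 75000
  Numerator = 75000 * (7.1 x 10^-6) * 106 = 56.445
  Denominator = 1 - 0.21 = 0.79
  sigma = 56.445 / 0.79 = 71.4 MPa

71.4 MPa


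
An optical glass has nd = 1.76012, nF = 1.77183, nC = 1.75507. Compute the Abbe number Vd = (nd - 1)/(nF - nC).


Abbe number formula: Vd = (nd - 1) / (nF - nC)
  nd - 1 = 1.76012 - 1 = 0.76012
  nF - nC = 1.77183 - 1.75507 = 0.01676
  Vd = 0.76012 / 0.01676 = 45.35

45.35


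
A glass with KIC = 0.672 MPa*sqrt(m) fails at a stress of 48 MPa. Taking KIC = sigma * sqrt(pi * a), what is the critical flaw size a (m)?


Rearrange KIC = sigma * sqrt(pi * a):
  sqrt(pi * a) = KIC / sigma
  sqrt(pi * a) = 0.672 / 48 = 0.014
  a = (KIC / sigma)^2 / pi
  a = 0.014^2 / pi = 0.0000624 m

0.0000624 m


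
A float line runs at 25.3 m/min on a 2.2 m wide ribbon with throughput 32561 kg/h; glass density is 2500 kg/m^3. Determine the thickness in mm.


Ribbon cross-section from mass balance:
  Volume rate = throughput / density = 32561 / 2500 = 13.0244 m^3/h
  thickness = volume rate / (speed * 60 * width), i.e.
  thickness = throughput / (60 * speed * width * density) * 1000
  thickness = 32561 / (60 * 25.3 * 2.2 * 2500) * 1000 = 3.9 mm

3.9 mm


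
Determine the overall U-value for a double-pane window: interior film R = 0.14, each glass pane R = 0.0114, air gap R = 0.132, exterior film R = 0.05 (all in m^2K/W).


Total thermal resistance (series):
  R_total = R_in + R_glass + R_air + R_glass + R_out
  R_total = 0.14 + 0.0114 + 0.132 + 0.0114 + 0.05 = 0.3448 m^2K/W
U-value = 1 / R_total = 1 / 0.3448 = 2.9 W/m^2K

2.9 W/m^2K


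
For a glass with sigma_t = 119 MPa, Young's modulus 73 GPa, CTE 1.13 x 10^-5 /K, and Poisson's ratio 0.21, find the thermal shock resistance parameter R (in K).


Thermal shock resistance: R = sigma * (1 - nu) / (E * alpha)
  Numerator = 119 * (1 - 0.21) = 94.01
  Denominator = 73 * 1000 * (1.13 x 10^-5) = 0.8249
  R = 94.01 / 0.8249 = 114.0 K

114.0 K


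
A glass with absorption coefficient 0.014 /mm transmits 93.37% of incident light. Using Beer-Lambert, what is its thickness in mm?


Rearrange T = exp(-alpha * thickness):
  thickness = -ln(T) / alpha
  T = 93.37/100 = 0.9337
  ln(T) = -0.0686
  -ln(T) = 0.0686
  thickness = 0.0686 / 0.014 = 4.9 mm

4.9 mm


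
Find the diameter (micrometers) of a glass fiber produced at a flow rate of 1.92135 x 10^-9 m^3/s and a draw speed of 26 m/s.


Cross-sectional area from continuity:
  A = Q / v = 1.92135 x 10^-9 / 26 = 7.389808 x 10^-11 m^2
Diameter from circular cross-section:
  d = sqrt(4A / pi) * 10^6 (m -> um)
  d = sqrt(4 * 7.389808 x 10^-11 / pi) * 10^6 = 9.7 um

9.7 um


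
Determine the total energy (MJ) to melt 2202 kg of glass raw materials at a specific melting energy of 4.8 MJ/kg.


Total energy = mass * specific energy
  E = 2202 * 4.8 = 10569.6 MJ

10569.6 MJ


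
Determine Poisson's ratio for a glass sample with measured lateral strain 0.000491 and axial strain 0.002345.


Poisson's ratio: nu = lateral strain / axial strain
  nu = 0.000491 / 0.002345 = 0.2094

0.2094


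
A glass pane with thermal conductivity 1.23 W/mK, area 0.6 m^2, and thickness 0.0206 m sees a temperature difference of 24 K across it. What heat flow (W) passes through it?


Fourier's law: Q = k * A * dT / t
  Q = 1.23 * 0.6 * 24 / 0.0206
  Q = 17.712 / 0.0206 = 859.8 W

859.8 W


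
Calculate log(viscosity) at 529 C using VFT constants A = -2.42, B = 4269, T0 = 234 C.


VFT equation: log(eta) = A + B / (T - T0)
  T - T0 = 529 - 234 = 295
  B / (T - T0) = 4269 / 295 = 14.471
  log(eta) = -2.42 + 14.471 = 12.051

12.051


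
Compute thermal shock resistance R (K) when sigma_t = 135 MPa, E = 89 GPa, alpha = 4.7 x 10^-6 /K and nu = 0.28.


Thermal shock resistance: R = sigma * (1 - nu) / (E * alpha)
  Numerator = 135 * (1 - 0.28) = 97.2
  Denominator = 89 * 1000 * (4.7 x 10^-6) = 0.4183
  R = 97.2 / 0.4183 = 232.4 K

232.4 K


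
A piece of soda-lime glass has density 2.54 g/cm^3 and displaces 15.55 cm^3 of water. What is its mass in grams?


Rearrange rho = m / V:
  m = rho * V
  m = 2.54 * 15.55 = 39.497 g

39.497 g


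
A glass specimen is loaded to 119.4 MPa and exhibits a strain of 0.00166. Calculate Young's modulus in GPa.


Young's modulus: E = stress / strain
  E = 119.4 MPa / 0.00166 = 71927.71 MPa
Convert to GPa: 71927.71 / 1000 = 71.93 GPa

71.93 GPa


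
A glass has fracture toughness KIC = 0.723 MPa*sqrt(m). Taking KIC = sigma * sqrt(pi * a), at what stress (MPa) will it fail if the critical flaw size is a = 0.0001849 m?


Rearrange KIC = sigma * sqrt(pi * a):
  sigma = KIC / sqrt(pi * a)
  sqrt(pi * 0.0001849) = 0.024101
  sigma = 0.723 / 0.024101 = 30.0 MPa

30.0 MPa


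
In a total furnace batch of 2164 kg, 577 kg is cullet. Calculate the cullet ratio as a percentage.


Cullet ratio = (cullet mass / total batch mass) * 100
  Ratio = 577 / 2164 * 100 = 26.66%

26.66%


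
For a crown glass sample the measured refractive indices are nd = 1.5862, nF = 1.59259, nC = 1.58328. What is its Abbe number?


Abbe number formula: Vd = (nd - 1) / (nF - nC)
  nd - 1 = 1.5862 - 1 = 0.5862
  nF - nC = 1.59259 - 1.58328 = 0.00931
  Vd = 0.5862 / 0.00931 = 62.96

62.96


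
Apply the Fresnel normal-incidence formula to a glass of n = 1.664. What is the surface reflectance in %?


Fresnel reflectance at normal incidence:
  R = ((n - 1)/(n + 1))^2
  (n - 1)/(n + 1) = (1.664 - 1)/(1.664 + 1) = 0.249249
  R = 0.249249^2 = 0.0621251
  R(%) = 0.0621251 * 100 = 6.213%

6.213%


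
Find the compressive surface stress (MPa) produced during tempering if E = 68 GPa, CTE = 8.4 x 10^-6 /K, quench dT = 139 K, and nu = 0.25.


Tempering stress: sigma = E * alpha * dT / (1 - nu)
  E (MPa) = 68 * 1000 = 68000
  Numerator = 68000 * (8.4 x 10^-6) * 139 = 79.3968
  Denominator = 1 - 0.25 = 0.75
  sigma = 79.3968 / 0.75 = 105.9 MPa

105.9 MPa


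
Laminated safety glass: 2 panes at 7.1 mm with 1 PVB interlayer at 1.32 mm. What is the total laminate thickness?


Total thickness = glass contribution + PVB contribution
  Glass: 2 * 7.1 = 14.2 mm
  PVB: 1 * 1.32 = 1.32 mm
  Total = 14.2 + 1.32 = 15.52 mm

15.52 mm


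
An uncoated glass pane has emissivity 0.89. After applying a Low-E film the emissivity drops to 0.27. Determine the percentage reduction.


Percentage reduction = (1 - coated/uncoated) * 100
  Ratio = 0.27 / 0.89 = 0.3034
  Reduction = (1 - 0.3034) * 100 = 69.7%

69.7%


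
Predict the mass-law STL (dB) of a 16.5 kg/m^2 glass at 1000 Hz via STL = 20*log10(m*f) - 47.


Mass law: STL = 20 * log10(m * f) - 47
  m * f = 16.5 * 1000 = 16500
  log10(16500) = 4.21748
  STL = 20 * 4.21748 - 47 = 84.3496 - 47 = 37.3 dB

37.3 dB


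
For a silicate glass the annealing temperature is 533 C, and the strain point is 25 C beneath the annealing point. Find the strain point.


Strain point = annealing point - difference:
  T_strain = 533 - 25 = 508 C

508 C


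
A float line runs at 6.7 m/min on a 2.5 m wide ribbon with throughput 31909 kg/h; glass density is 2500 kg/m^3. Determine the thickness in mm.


Ribbon cross-section from mass balance:
  Volume rate = throughput / density = 31909 / 2500 = 12.7636 m^3/h
  thickness = volume rate / (speed * 60 * width), i.e.
  thickness = throughput / (60 * speed * width * density) * 1000
  thickness = 31909 / (60 * 6.7 * 2.5 * 2500) * 1000 = 12.7 mm

12.7 mm


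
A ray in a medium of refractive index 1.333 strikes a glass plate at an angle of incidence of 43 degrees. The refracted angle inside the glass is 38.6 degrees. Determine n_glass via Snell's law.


Apply Snell's law: n1 * sin(theta1) = n2 * sin(theta2)
  n2 = n1 * sin(theta1) / sin(theta2)
  sin(43) = 0.681998
  sin(38.6) = 0.62388
  n2 = 1.333 * 0.681998 / 0.62388 = 1.4572

1.4572


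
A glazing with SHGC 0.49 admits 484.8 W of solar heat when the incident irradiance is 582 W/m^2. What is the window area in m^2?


Rearrange Q = Area * SHGC * Irradiance:
  Area = Q / (SHGC * Irradiance)
  Area = 484.8 / (0.49 * 582) = 1.7 m^2

1.7 m^2


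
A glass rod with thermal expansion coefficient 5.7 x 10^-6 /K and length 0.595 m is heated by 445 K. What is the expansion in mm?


Thermal expansion formula: dL = alpha * L0 * dT
  dL = (5.7 x 10^-6) * 0.595 * 445 = 0.00150922 m
Convert to mm: 0.00150922 * 1000 = 1.5092 mm

1.5092 mm


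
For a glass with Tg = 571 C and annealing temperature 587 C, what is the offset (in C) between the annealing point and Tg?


Offset = T_anneal - Tg:
  offset = 587 - 571 = 16 C

16 C


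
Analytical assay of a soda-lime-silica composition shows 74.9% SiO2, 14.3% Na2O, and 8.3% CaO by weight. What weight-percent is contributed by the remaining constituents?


Sum the three major oxides:
  SiO2 + Na2O + CaO = 74.9 + 14.3 + 8.3 = 97.5%
Subtract from 100%:
  Others = 100 - 97.5 = 2.5%

2.5%


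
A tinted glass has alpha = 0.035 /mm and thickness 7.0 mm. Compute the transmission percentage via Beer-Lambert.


Beer-Lambert law: T = exp(-alpha * thickness)
  exponent = -0.035 * 7.0 = -0.245
  T = exp(-0.245) = 0.7827
  Percentage = 0.7827 * 100 = 78.27%

78.27%


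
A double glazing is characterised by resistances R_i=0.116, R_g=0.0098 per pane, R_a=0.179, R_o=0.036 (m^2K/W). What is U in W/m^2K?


Total thermal resistance (series):
  R_total = R_in + R_glass + R_air + R_glass + R_out
  R_total = 0.116 + 0.0098 + 0.179 + 0.0098 + 0.036 = 0.3506 m^2K/W
U-value = 1 / R_total = 1 / 0.3506 = 2.852 W/m^2K

2.852 W/m^2K


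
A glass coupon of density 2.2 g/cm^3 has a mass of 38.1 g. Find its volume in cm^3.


Rearrange rho = m / V:
  V = m / rho
  V = 38.1 / 2.2 = 17.318 cm^3

17.318 cm^3


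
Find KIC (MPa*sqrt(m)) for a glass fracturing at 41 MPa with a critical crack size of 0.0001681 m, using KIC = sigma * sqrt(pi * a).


Fracture toughness: KIC = sigma * sqrt(pi * a)
  pi * a = pi * 0.0001681 = 0.000528102
  sqrt(pi * a) = 0.02298
  KIC = 41 * 0.02298 = 0.942 MPa*sqrt(m)

0.942 MPa*sqrt(m)


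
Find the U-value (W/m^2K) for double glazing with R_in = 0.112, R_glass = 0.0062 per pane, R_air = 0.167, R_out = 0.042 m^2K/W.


Total thermal resistance (series):
  R_total = R_in + R_glass + R_air + R_glass + R_out
  R_total = 0.112 + 0.0062 + 0.167 + 0.0062 + 0.042 = 0.3334 m^2K/W
U-value = 1 / R_total = 1 / 0.3334 = 2.999 W/m^2K

2.999 W/m^2K


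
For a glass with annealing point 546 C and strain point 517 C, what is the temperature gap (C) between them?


Gap = T_anneal - T_strain:
  gap = 546 - 517 = 29 C

29 C


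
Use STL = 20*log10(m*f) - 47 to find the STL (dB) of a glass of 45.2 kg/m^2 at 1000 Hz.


Mass law: STL = 20 * log10(m * f) - 47
  m * f = 45.2 * 1000 = 45200
  log10(45200) = 4.65514
  STL = 20 * 4.65514 - 47 = 93.1028 - 47 = 46.1 dB

46.1 dB


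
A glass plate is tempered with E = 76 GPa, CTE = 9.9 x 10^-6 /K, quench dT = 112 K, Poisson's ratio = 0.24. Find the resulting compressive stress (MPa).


Tempering stress: sigma = E * alpha * dT / (1 - nu)
  E (MPa) = 76 * 1000 = 76000
  Numerator = 76000 * (9.9 x 10^-6) * 112 = 84.2688
  Denominator = 1 - 0.24 = 0.76
  sigma = 84.2688 / 0.76 = 110.9 MPa

110.9 MPa


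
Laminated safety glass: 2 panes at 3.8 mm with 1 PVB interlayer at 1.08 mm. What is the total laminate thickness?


Total thickness = glass contribution + PVB contribution
  Glass: 2 * 3.8 = 7.6 mm
  PVB: 1 * 1.08 = 1.08 mm
  Total = 7.6 + 1.08 = 8.68 mm

8.68 mm


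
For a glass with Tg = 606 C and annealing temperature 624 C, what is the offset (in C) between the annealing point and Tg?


Offset = T_anneal - Tg:
  offset = 624 - 606 = 18 C

18 C


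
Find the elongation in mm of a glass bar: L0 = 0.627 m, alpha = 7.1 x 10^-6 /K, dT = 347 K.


Thermal expansion formula: dL = alpha * L0 * dT
  dL = (7.1 x 10^-6) * 0.627 * 347 = 0.00154474 m
Convert to mm: 0.00154474 * 1000 = 1.5447 mm

1.5447 mm


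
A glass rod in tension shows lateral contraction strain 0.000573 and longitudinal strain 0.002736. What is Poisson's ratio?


Poisson's ratio: nu = lateral strain / axial strain
  nu = 0.000573 / 0.002736 = 0.2094

0.2094


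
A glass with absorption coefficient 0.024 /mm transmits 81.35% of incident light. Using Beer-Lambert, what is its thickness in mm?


Rearrange T = exp(-alpha * thickness):
  thickness = -ln(T) / alpha
  T = 81.35/100 = 0.8135
  ln(T) = -0.20641
  -ln(T) = 0.20641
  thickness = 0.20641 / 0.024 = 8.6 mm

8.6 mm


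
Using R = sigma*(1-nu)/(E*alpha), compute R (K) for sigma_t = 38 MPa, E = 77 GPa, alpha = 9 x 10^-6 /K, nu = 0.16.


Thermal shock resistance: R = sigma * (1 - nu) / (E * alpha)
  Numerator = 38 * (1 - 0.16) = 31.92
  Denominator = 77 * 1000 * (9 x 10^-6) = 0.693
  R = 31.92 / 0.693 = 46.1 K

46.1 K


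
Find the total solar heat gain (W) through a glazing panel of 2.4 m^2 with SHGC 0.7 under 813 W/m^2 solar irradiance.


Solar heat gain: Q = Area * SHGC * Irradiance
  Q = 2.4 * 0.7 * 813 = 1365.8 W

1365.8 W


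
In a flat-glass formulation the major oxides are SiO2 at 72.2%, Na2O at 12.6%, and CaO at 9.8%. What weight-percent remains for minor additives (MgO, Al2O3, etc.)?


Sum the three major oxides:
  SiO2 + Na2O + CaO = 72.2 + 12.6 + 9.8 = 94.6%
Subtract from 100%:
  Others = 100 - 94.6 = 5.4%

5.4%


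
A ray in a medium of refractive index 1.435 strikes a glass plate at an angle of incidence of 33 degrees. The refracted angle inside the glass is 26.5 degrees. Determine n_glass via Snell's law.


Apply Snell's law: n1 * sin(theta1) = n2 * sin(theta2)
  n2 = n1 * sin(theta1) / sin(theta2)
  sin(33) = 0.544639
  sin(26.5) = 0.446198
  n2 = 1.435 * 0.544639 / 0.446198 = 1.7516

1.7516
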